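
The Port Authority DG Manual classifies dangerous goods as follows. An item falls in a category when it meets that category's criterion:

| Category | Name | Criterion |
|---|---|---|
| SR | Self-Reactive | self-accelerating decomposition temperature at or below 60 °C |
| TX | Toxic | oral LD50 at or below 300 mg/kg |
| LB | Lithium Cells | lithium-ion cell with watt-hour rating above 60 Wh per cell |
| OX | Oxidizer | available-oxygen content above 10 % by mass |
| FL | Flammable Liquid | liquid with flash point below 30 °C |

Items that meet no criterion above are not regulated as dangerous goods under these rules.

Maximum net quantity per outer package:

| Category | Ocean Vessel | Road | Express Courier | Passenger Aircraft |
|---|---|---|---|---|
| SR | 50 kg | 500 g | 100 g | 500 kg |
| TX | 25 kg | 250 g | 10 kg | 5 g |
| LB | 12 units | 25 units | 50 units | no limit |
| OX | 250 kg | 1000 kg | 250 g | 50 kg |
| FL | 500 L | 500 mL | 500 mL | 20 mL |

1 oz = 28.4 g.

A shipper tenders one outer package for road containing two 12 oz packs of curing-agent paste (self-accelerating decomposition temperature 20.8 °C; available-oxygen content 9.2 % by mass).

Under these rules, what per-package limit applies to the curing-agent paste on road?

500 g

The curing-agent paste has self-accelerating decomposition temperature 20.8 °C, which is ≤ 60 °C, so it is Category SR (Self-Reactive).
The road limit for Category SR is 500 g.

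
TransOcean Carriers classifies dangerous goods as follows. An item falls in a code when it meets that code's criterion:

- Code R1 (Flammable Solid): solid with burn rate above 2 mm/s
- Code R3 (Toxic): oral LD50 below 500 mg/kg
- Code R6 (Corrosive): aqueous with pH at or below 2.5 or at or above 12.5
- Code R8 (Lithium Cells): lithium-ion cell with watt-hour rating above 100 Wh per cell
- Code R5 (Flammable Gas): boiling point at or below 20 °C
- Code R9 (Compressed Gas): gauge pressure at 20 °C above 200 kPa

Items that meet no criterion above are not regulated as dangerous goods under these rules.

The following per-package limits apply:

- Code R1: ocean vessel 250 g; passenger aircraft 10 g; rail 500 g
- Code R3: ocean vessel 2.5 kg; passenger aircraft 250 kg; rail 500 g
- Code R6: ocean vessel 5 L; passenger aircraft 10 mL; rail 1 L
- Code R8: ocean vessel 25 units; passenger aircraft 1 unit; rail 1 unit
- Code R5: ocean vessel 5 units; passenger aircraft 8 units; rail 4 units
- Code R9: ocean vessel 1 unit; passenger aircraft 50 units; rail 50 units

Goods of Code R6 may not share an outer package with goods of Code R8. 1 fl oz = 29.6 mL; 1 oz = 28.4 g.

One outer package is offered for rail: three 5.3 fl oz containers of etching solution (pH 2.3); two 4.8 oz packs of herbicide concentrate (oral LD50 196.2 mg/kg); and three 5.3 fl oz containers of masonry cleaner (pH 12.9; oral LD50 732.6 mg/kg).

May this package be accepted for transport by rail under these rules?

The etching solution has pH 2.3, which is ≤ 2.5, so it is Code R6 (Corrosive).
With oral LD50 196.2 mg/kg (< 500 mg/kg), the herbicide concentrate falls in Code R3.
pH 12.9 meets the Code R6 criterion (Corrosive), so the masonry cleaner is Code R6.
Code R6 net quantity: (three 5.3 fl oz containers = 470.64 mL) + (three 5.3 fl oz containers = 470.64 mL) = 941.28 mL.
941.28 mL is within the rail limit of 1 L for Code R6.
Code R3 quantity: two 4.8 oz packs = 272.64 g.
272.64 g ≤ 500 g (rail limit, Code R3) — within limit.
The segregation rule (Code R6 with Code R8) does not apply to Code R6 with Code R3.
Every hazard code is within its rail limit and no segregation rule is violated.

Yes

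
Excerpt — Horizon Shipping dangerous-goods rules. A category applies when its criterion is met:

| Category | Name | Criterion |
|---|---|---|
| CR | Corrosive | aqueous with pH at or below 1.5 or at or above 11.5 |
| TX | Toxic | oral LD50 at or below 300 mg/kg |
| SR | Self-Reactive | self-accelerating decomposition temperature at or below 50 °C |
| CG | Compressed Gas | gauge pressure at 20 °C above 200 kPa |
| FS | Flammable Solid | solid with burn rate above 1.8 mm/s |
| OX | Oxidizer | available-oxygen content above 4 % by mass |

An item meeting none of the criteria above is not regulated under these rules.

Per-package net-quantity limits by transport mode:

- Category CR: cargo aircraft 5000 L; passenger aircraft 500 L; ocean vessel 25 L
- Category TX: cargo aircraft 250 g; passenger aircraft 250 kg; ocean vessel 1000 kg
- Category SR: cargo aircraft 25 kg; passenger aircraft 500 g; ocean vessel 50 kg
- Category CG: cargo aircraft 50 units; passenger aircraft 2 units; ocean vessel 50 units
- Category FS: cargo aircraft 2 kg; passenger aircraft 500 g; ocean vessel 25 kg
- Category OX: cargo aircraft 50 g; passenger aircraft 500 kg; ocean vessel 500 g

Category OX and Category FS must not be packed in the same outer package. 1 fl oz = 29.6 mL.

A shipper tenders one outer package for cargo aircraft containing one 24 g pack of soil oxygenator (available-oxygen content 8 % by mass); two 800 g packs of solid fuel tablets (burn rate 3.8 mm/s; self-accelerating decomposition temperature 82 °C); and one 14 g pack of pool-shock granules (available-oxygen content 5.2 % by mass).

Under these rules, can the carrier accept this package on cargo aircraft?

Soil oxygenator: available-oxygen content 8 % by mass > 4 % by mass → Category OX (Oxidizer).
The solid fuel tablets have burn rate 3.8 mm/s, which is > 1.8 mm/s, so they are Category FS (Flammable Solid).
With available-oxygen content 5.2 % by mass (> 4 % by mass), the pool-shock granules fall in Category OX.
Total Category OX: 24 g + 14 g = 38 g.
That is within the Category OX cargo aircraft limit of 50 g.
Category FS quantity: two 800 g packs = 1.6 kg.
That is within the Category FS cargo aircraft limit of 2 kg.
Category OX and Category FS may not share an outer package.

No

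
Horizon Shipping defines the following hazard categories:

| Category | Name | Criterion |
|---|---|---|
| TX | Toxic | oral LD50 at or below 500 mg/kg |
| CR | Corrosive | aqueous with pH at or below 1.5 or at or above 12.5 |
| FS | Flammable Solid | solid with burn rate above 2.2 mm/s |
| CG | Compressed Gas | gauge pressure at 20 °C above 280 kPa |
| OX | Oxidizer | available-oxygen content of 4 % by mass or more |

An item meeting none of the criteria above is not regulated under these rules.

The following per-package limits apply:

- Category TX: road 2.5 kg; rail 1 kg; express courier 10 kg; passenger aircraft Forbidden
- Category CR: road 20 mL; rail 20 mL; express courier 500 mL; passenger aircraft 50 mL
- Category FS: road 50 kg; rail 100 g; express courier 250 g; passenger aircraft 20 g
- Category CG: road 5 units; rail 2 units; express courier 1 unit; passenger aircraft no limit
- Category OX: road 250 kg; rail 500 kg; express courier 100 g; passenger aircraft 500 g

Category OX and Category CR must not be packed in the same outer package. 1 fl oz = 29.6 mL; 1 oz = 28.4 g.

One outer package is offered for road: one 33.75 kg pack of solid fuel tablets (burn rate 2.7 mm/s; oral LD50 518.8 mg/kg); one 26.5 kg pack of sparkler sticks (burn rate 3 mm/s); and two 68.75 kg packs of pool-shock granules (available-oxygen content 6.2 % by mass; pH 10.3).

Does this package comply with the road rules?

No

With burn rate 2.7 mm/s (> 2.2 mm/s), the solid fuel tablets fall in Category FS.
Burn rate 3 mm/s meets the Category FS criterion (Flammable Solid), so the sparkler sticks are Category FS.
The pool-shock granules have available-oxygen content 6.2 % by mass, which is ≥ 4 % by mass, so they are Category OX (Oxidizer).
Total Category FS: 33.75 kg + 26.5 kg = 60.25 kg.
That exceeds the Category FS road limit of 50 kg.
Category OX quantity: two 68.75 kg packs = 137.5 kg.
137.5 kg is within the road limit of 250 kg for Category OX.
The segregation rule (Category OX with Category CR) does not apply to Category FS with Category OX.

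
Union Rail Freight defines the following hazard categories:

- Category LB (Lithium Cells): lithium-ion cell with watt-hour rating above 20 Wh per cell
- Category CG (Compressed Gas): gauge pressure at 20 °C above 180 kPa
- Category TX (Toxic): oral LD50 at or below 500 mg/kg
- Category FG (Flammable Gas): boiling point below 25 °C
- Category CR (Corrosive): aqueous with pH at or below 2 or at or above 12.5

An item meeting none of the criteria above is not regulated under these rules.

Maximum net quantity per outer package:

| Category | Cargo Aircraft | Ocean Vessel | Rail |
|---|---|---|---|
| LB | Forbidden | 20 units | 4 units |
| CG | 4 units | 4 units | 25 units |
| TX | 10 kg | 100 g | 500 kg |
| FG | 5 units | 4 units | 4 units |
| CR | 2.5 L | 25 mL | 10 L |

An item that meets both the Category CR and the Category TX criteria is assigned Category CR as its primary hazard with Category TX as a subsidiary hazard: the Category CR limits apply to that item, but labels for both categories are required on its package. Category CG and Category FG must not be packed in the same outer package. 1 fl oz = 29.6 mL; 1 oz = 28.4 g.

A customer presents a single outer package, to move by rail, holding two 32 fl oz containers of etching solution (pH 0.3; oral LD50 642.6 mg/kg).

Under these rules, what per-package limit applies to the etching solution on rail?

pH 0.3 meets the Category CR criterion (Corrosive), so the etching solution is Category CR.
The rail limit for Category CR is 10 L.

10 L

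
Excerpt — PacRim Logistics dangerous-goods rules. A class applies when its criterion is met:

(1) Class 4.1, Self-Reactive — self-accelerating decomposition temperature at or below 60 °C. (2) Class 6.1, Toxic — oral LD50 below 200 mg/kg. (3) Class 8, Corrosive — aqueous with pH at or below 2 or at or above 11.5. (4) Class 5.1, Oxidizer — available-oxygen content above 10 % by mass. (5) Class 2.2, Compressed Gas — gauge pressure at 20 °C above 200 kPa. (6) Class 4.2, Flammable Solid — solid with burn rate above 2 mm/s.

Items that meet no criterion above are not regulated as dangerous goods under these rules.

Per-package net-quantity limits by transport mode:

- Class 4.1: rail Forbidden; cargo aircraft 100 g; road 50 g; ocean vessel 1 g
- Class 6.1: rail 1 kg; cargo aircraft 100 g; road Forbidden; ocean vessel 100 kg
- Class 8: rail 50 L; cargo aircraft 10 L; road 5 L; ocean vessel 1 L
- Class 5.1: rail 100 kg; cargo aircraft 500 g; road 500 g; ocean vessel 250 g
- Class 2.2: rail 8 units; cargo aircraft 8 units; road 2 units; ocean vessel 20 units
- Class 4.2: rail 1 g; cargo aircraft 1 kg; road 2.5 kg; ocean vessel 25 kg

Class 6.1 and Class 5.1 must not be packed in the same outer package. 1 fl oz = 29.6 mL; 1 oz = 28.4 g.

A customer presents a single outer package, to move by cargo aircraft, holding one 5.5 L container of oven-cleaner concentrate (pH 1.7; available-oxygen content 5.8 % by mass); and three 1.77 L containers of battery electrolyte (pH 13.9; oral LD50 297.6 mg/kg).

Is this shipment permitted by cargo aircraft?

Oven-cleaner concentrate: pH 1.7 ≤ 2 → Class 8 (Corrosive).
pH 13.9 meets the Class 8 criterion (Corrosive), so the battery electrolyte is Class 8.
Total Class 8: 5.5 L + (three 1.77 L containers = 5.31 L) = 10.81 L.
10.81 L exceeds the cargo aircraft limit of 10 L for Class 8.

No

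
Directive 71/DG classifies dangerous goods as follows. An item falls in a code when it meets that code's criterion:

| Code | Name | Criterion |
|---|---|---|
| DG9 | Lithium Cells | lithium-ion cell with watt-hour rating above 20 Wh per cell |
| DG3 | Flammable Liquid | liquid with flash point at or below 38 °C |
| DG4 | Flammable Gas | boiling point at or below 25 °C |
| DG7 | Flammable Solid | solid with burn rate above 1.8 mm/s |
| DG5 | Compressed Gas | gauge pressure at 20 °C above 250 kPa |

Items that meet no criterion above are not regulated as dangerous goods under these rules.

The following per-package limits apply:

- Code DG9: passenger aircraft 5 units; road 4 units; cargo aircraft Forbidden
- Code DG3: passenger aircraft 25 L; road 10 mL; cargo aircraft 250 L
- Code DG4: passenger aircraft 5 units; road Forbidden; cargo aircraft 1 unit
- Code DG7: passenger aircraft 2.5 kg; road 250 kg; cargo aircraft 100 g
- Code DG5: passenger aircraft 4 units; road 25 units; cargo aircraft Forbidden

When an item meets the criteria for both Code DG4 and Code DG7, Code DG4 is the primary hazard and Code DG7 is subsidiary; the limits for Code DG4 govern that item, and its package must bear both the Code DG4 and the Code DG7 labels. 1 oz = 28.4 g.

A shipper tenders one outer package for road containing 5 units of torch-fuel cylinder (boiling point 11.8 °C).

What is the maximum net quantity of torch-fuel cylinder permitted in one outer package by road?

Torch-fuel cylinder: boiling point 11.8 °C ≤ 25 °C → Code DG4 (Flammable Gas).
The road limit for Code DG4 is Forbidden.

Forbidden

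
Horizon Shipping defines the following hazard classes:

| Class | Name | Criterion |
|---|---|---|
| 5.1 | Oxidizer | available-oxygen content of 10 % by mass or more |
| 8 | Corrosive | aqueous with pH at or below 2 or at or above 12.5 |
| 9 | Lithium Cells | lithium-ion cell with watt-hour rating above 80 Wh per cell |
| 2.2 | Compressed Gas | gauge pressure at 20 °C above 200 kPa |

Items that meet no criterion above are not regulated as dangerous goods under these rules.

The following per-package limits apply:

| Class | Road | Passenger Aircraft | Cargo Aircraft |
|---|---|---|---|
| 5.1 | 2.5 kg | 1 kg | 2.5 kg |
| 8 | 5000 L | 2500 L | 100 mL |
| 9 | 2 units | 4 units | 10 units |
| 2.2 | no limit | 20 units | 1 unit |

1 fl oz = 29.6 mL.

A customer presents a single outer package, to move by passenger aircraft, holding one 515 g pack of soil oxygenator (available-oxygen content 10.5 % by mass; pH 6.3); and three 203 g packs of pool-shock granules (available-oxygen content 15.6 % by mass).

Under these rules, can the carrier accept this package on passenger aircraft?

No

The soil oxygenator has available-oxygen content 10.5 % by mass, which is ≥ 10 % by mass, so it is Class 5.1 (Oxidizer).
With available-oxygen content 15.6 % by mass (≥ 10 % by mass), the pool-shock granules fall in Class 5.1.
Total Class 5.1: 515 g + (three 203 g packs = 609 g) = 1.124 kg.
1.124 kg > 1 kg (passenger aircraft limit, Class 5.1) — over the limit.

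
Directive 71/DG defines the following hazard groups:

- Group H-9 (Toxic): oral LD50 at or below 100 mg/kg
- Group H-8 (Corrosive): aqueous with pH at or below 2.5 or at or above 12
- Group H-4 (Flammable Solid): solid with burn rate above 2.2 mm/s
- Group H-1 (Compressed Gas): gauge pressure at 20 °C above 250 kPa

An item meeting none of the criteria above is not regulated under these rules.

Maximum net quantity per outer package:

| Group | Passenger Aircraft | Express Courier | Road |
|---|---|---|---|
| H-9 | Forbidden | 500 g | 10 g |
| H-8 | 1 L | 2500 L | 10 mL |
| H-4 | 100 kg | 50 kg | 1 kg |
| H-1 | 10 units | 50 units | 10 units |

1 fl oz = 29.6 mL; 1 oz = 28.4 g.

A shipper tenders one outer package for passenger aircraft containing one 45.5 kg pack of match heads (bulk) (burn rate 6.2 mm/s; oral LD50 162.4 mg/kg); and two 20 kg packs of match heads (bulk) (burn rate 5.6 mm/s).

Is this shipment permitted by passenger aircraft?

Burn rate 6.2 mm/s meets the Group H-4 criterion (Flammable Solid), so the match heads (bulk) are Group H-4.
The match heads (bulk) have burn rate 5.6 mm/s, which is > 2.2 mm/s, so they are Group H-4 (Flammable Solid).
Total Group H-4: 45.5 kg + (two 20 kg packs = 40 kg) = 85.5 kg.
85.5 kg is within the passenger aircraft limit of 100 kg for Group H-4.

Yes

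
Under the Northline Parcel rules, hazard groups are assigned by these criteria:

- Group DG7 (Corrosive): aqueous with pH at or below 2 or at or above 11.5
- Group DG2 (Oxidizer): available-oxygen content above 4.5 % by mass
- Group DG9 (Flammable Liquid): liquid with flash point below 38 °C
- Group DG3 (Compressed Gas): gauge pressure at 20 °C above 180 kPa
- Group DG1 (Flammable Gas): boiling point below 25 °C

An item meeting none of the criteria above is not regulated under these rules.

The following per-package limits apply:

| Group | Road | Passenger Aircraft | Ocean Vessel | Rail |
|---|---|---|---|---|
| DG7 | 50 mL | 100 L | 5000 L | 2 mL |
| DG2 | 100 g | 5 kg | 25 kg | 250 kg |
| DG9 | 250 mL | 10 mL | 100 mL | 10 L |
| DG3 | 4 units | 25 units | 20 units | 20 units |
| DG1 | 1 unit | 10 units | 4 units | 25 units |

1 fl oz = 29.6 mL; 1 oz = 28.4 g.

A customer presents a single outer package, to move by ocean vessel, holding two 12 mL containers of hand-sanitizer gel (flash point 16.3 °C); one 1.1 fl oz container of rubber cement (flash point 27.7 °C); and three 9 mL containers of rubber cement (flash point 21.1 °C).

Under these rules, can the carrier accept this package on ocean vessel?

With flash point 16.3 °C (< 38 °C), the hand-sanitizer gel falls in Group DG9.
The rubber cement has flash point 27.7 °C, which is < 38 °C, so it is Group DG9 (Flammable Liquid).
Rubber cement: flash point 21.1 °C < 38 °C → Group DG9 (Flammable Liquid).
Group DG9 net quantity: (two 12 mL containers = 24 mL) + (one 1.1 fl oz container = 32.56 mL) + (three 9 mL containers = 27 mL) = 83.56 mL.
83.56 mL is within the ocean vessel limit of 100 mL for Group DG9.

Yes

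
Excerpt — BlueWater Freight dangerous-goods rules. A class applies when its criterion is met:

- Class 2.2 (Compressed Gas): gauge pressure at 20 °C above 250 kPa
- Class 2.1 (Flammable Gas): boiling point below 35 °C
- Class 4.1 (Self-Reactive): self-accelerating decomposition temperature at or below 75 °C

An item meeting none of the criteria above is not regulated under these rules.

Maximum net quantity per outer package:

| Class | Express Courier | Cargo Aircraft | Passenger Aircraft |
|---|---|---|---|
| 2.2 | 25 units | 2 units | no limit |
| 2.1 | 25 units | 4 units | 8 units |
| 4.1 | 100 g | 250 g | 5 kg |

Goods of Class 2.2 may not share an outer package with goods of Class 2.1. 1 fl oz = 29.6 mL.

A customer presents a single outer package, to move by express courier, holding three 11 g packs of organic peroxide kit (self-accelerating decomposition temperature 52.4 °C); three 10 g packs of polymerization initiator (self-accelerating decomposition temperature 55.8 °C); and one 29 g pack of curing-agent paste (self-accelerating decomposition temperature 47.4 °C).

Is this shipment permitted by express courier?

With self-accelerating decomposition temperature 52.4 °C (≤ 75 °C), the organic peroxide kit falls in Class 4.1.
The polymerization initiator has self-accelerating decomposition temperature 55.8 °C, which is ≤ 75 °C, so it is Class 4.1 (Self-Reactive).
The curing-agent paste has self-accelerating decomposition temperature 47.4 °C, which is ≤ 75 °C, so it is Class 4.1 (Self-Reactive).
Total Class 4.1: (three 11 g packs = 33 g) + (three 10 g packs = 30 g) + 29 g = 92 g.
That is within the Class 4.1 express courier limit of 100 g.

Yes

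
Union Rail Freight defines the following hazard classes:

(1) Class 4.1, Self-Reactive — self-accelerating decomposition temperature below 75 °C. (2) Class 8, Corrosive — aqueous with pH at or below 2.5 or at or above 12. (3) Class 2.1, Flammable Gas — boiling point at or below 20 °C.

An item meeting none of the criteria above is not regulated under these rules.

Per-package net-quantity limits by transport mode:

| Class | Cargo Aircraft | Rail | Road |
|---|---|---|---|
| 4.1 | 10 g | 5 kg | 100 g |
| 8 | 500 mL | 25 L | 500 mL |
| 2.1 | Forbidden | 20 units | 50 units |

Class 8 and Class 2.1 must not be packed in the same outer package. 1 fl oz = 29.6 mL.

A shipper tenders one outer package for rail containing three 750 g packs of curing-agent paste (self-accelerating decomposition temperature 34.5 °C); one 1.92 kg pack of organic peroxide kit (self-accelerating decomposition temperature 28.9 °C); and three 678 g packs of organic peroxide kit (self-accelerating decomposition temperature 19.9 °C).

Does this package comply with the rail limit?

Self-accelerating decomposition temperature 34.5 °C meets the Class 4.1 criterion (Self-Reactive), so the curing-agent paste is Class 4.1.
Organic peroxide kit: self-accelerating decomposition temperature 28.9 °C < 75 °C → Class 4.1 (Self-Reactive).
Self-accelerating decomposition temperature 19.9 °C meets the Class 4.1 criterion (Self-Reactive), so the organic peroxide kit is Class 4.1.
Class 4.1 net quantity: (three 750 g packs = 2.25 kg) + 1.92 kg + (three 678 g packs = 2.034 kg) = 6.204 kg.
6.204 kg > 5 kg (rail limit, Class 4.1) — over the limit.

No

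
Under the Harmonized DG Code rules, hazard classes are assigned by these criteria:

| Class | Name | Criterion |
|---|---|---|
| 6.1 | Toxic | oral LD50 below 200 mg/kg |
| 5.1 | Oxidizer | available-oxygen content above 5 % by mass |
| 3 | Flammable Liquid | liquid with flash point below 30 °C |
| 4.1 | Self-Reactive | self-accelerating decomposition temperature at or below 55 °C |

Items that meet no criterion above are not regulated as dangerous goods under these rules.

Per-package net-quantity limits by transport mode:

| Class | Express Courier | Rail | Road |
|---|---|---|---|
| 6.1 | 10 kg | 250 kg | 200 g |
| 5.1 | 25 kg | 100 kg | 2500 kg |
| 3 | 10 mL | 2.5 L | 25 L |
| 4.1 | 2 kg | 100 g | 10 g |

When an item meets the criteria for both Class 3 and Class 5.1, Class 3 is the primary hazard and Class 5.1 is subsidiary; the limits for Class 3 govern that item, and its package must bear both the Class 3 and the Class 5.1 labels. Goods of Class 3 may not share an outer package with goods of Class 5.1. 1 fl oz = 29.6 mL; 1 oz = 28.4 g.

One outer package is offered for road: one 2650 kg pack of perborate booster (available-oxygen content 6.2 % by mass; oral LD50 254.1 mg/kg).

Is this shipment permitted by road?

Perborate booster: available-oxygen content 6.2 % by mass > 5 % by mass → Class 5.1 (Oxidizer).
Class 5.1 quantity: 2650 kg.
That exceeds the Class 5.1 road limit of 2500 kg.

No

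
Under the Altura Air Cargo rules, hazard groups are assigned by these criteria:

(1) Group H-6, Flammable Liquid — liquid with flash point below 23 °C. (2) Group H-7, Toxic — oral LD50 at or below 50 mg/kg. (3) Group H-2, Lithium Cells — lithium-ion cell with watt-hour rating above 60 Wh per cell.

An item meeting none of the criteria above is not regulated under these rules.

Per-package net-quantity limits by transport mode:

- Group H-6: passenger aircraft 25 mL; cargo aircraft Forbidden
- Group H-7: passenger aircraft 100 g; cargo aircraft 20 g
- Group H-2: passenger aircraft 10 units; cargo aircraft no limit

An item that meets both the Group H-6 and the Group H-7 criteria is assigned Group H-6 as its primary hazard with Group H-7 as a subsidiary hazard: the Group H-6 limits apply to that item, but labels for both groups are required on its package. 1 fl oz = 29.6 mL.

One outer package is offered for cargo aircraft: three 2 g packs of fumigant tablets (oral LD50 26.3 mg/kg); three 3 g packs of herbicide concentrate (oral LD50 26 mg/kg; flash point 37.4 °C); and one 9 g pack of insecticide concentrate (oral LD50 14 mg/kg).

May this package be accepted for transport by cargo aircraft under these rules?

The fumigant tablets have oral LD50 26.3 mg/kg, which is ≤ 50 mg/kg, so they are Group H-7 (Toxic).
Oral LD50 26 mg/kg meets the Group H-7 criterion (Toxic), so the herbicide concentrate is Group H-7.
With oral LD50 14 mg/kg (≤ 50 mg/kg), the insecticide concentrate falls in Group H-7.
Total Group H-7: (three 2 g packs = 6 g) + (three 3 g packs = 9 g) + 9 g = 24 g.
24 g > 20 g (cargo aircraft limit, Group H-7) — over the limit.

No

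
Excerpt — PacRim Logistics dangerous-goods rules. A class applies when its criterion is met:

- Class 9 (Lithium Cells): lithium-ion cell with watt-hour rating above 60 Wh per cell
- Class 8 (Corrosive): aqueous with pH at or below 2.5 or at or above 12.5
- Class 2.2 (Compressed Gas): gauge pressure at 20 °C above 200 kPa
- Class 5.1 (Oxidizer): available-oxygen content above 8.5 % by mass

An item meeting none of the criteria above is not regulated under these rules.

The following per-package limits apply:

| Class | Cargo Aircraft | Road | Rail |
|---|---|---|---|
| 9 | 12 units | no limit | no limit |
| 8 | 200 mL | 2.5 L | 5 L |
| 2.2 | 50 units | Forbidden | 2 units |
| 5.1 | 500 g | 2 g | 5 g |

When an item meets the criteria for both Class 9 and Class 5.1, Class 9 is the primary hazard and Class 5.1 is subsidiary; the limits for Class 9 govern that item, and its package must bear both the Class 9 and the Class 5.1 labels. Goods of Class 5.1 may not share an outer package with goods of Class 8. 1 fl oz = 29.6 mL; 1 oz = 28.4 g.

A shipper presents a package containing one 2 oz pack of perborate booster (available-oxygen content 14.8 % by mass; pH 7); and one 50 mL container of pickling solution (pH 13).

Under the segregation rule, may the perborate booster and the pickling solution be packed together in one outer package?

The perborate booster has available-oxygen content 14.8 % by mass, which is > 8.5 % by mass, so it is Class 5.1 (Oxidizer).
With pH 13 (≥ 12.5), the pickling solution falls in Class 8.
Class 5.1 and Class 8 may not share an outer package.

No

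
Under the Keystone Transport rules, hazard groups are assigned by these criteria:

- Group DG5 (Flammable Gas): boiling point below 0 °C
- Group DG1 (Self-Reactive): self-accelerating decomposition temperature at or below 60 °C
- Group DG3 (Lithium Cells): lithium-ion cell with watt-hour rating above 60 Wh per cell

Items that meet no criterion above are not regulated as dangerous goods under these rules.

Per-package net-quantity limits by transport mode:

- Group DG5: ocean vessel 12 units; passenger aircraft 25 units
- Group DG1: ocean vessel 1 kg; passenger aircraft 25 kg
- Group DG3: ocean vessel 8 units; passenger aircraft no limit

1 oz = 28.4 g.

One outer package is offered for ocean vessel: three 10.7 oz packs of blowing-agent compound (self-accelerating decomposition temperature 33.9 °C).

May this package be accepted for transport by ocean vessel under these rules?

With self-accelerating decomposition temperature 33.9 °C (≤ 60 °C), the blowing-agent compound falls in Group DG1.
Group DG1 quantity: three 10.7 oz packs = 911.64 g.
911.64 g ≤ 1 kg (ocean vessel limit, Group DG1) — within limit.

Yes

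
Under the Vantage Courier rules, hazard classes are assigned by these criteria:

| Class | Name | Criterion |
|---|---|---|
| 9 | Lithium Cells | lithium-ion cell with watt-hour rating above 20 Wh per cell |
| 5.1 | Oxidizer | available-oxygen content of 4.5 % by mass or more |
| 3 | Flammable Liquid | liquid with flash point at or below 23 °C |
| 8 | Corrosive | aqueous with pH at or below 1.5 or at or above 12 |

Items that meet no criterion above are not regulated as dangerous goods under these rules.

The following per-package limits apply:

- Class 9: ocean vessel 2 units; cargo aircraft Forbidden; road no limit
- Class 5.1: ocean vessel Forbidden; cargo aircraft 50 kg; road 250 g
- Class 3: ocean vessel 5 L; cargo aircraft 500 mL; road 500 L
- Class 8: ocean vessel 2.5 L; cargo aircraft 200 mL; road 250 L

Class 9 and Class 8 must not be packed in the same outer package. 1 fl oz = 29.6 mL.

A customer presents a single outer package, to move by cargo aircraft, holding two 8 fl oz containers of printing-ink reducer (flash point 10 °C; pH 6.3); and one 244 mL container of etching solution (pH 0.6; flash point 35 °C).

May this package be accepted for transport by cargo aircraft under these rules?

No

Printing-ink reducer: flash point 10 °C ≤ 23 °C → Class 3 (Flammable Liquid).
pH 0.6 meets the Class 8 criterion (Corrosive), so the etching solution is Class 8.
Class 3 quantity: two 8 fl oz containers = 473.6 mL.
473.6 mL is within the cargo aircraft limit of 500 mL for Class 3.
Class 8 quantity: 244 mL.
That exceeds the Class 8 cargo aircraft limit of 200 mL.
The segregation rule (Class 9 with Class 8) does not apply to Class 3 with Class 8.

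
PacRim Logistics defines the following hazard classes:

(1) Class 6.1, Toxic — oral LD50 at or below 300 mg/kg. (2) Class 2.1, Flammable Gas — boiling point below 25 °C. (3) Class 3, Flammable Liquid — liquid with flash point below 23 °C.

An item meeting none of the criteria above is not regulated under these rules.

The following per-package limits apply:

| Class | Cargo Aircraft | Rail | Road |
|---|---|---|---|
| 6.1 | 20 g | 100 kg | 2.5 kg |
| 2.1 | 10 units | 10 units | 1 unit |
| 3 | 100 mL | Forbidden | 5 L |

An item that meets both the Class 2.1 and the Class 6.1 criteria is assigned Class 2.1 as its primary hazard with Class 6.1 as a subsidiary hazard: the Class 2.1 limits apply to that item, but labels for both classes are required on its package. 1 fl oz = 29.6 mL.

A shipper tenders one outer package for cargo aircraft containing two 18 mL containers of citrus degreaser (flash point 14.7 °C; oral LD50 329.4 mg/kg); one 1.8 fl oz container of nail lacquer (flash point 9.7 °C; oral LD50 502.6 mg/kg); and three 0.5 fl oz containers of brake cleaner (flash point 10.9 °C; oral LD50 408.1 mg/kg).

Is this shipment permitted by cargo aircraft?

With flash point 14.7 °C (< 23 °C), the citrus degreaser falls in Class 3.
The nail lacquer has flash point 9.7 °C, which is < 23 °C, so it is Class 3 (Flammable Liquid).
The brake cleaner has flash point 10.9 °C, which is < 23 °C, so it is Class 3 (Flammable Liquid).
Class 3 net quantity: (two 18 mL containers = 36 mL) + (one 1.8 fl oz container = 53.28 mL) + (three 0.5 fl oz containers = 44.4 mL) = 133.68 mL.
133.68 mL exceeds the cargo aircraft limit of 100 mL for Class 3.

No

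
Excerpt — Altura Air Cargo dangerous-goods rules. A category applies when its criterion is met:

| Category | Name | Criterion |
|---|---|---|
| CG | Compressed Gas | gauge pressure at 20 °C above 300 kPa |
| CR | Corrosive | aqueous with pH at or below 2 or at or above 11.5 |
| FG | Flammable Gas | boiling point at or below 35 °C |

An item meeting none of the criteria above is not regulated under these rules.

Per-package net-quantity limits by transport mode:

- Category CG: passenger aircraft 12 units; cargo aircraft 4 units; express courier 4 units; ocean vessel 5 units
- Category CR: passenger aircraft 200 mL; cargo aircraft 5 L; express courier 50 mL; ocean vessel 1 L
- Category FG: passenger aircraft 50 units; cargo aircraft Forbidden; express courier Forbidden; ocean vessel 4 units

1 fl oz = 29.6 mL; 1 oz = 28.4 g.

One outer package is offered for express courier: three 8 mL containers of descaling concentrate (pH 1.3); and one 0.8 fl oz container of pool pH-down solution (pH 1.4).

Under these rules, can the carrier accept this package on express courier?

With pH 1.3 (≤ 2), the descaling concentrate falls in Category CR.
Pool pH-down solution: pH 1.4 ≤ 2 → Category CR (Corrosive).
Category CR net quantity: (three 8 mL containers = 24 mL) + (one 0.8 fl oz container = 23.68 mL) = 47.68 mL.
That is within the Category CR express courier limit of 50 mL.

Yes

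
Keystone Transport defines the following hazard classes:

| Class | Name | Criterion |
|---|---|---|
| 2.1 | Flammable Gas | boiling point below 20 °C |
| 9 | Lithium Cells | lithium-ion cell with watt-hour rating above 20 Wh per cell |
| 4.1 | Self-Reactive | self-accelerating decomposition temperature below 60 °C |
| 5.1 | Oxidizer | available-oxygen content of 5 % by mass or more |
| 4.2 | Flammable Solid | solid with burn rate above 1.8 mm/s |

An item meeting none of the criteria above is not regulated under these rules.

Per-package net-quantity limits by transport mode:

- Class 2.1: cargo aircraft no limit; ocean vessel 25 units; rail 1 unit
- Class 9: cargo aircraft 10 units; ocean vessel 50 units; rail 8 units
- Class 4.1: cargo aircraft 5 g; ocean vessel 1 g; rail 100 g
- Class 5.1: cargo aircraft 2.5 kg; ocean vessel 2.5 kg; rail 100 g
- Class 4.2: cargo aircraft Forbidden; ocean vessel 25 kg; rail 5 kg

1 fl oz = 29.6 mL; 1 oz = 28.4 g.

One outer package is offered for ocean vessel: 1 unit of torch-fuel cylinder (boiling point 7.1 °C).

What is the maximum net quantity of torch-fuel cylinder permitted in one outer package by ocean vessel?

25 units

With boiling point 7.1 °C (< 20 °C), the torch-fuel cylinder falls in Class 2.1.
The ocean vessel limit for Class 2.1 is 25 units.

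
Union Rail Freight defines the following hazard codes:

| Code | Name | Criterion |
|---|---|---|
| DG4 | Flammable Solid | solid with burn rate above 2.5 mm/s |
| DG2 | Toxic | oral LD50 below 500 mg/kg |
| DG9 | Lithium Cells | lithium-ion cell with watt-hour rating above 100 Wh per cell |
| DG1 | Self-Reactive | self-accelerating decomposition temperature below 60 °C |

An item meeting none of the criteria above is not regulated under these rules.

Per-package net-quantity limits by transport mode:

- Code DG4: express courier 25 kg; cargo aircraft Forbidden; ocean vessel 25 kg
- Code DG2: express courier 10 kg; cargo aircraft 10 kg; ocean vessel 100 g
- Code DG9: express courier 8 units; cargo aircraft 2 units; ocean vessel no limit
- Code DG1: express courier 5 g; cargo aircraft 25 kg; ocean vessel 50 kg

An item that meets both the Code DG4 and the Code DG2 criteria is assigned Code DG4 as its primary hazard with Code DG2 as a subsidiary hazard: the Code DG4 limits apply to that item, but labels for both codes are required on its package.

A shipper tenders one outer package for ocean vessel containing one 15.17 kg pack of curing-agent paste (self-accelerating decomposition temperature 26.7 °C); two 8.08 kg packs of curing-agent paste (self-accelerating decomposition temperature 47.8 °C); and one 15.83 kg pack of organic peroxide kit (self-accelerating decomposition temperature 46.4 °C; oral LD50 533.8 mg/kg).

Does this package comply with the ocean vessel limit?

Curing-agent paste: self-accelerating decomposition temperature 26.7 °C < 60 °C → Code DG1 (Self-Reactive).
Curing-agent paste: self-accelerating decomposition temperature 47.8 °C < 60 °C → Code DG1 (Self-Reactive).
With self-accelerating decomposition temperature 46.4 °C (< 60 °C), the organic peroxide kit falls in Code DG1.
Code DG1 net quantity: 15.17 kg + (two 8.08 kg packs = 16.16 kg) + 15.83 kg = 47.16 kg.
47.16 kg is within the ocean vessel limit of 50 kg for Code DG1.

Yes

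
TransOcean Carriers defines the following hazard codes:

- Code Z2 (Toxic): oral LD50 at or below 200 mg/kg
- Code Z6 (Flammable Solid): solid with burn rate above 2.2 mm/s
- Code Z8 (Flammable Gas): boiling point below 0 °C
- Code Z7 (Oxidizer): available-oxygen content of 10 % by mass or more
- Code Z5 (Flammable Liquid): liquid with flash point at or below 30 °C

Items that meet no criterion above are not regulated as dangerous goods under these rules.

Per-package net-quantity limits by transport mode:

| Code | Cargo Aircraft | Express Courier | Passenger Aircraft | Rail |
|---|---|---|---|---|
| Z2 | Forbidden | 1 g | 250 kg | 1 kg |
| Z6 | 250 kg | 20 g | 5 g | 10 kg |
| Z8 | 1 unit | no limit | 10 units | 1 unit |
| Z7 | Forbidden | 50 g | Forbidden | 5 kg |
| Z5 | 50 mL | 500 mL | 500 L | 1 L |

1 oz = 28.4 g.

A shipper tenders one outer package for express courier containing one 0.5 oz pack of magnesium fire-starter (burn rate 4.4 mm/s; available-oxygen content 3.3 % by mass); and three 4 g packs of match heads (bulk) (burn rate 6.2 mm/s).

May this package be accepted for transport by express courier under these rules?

The magnesium fire-starter has burn rate 4.4 mm/s, which is > 2.2 mm/s, so it is Code Z6 (Flammable Solid).
Burn rate 6.2 mm/s meets the Code Z6 criterion (Flammable Solid), so the match heads (bulk) are Code Z6.
Total Code Z6: (one 0.5 oz pack = 14.2 g) + (three 4 g packs = 12 g) = 26.2 g.
That exceeds the Code Z6 express courier limit of 20 g.

No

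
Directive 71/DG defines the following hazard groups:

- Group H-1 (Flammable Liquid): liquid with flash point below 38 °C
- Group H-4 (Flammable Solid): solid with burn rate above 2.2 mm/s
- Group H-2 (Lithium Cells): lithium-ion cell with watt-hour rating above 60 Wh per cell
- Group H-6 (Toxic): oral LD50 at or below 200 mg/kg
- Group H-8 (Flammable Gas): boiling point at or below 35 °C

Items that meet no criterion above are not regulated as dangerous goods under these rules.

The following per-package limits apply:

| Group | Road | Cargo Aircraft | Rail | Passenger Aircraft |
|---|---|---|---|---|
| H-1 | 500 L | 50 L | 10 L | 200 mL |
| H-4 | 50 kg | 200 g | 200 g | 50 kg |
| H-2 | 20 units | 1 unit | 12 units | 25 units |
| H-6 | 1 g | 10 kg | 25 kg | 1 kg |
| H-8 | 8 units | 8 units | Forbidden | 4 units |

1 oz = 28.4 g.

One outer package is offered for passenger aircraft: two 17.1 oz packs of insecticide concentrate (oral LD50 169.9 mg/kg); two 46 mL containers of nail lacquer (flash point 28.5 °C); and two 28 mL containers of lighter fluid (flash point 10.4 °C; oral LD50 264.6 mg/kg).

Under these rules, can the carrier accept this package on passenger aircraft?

Yes

The insecticide concentrate has oral LD50 169.9 mg/kg, which is ≤ 200 mg/kg, so it is Group H-6 (Toxic).
The nail lacquer has flash point 28.5 °C, which is < 38 °C, so it is Group H-1 (Flammable Liquid).
Flash point 10.4 °C meets the Group H-1 criterion (Flammable Liquid), so the lighter fluid is Group H-1.
Group H-6 quantity: two 17.1 oz packs = 971.28 g.
971.28 g is within the passenger aircraft limit of 1 kg for Group H-6.
Total Group H-1: (two 46 mL containers = 92 mL) + (two 28 mL containers = 56 mL) = 148 mL.
148 mL ≤ 200 mL (passenger aircraft limit, Group H-1) — within limit.
Every hazard group is within its passenger aircraft limit and no segregation rule is violated.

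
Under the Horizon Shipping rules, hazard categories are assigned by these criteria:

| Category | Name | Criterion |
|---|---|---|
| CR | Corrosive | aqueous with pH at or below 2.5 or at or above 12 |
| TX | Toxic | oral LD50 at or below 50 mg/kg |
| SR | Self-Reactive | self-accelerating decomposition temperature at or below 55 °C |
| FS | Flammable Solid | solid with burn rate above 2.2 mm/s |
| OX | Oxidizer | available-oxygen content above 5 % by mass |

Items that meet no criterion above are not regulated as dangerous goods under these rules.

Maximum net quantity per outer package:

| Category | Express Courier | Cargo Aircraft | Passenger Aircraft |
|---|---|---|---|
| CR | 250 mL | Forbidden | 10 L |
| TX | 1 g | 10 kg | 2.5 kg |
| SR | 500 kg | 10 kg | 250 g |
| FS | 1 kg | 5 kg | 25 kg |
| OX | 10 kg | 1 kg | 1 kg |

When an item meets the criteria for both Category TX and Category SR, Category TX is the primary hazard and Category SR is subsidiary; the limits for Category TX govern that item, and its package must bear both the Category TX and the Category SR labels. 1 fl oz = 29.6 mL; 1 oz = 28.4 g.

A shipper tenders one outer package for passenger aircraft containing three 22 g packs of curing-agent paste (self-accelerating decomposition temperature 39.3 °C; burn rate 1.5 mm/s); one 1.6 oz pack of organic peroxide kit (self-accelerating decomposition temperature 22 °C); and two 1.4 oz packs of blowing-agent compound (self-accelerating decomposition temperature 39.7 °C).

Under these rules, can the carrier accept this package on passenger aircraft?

Yes

With self-accelerating decomposition temperature 39.3 °C (≤ 55 °C), the curing-agent paste falls in Category SR.
The organic peroxide kit has self-accelerating decomposition temperature 22 °C, which is ≤ 55 °C, so it is Category SR (Self-Reactive).
The blowing-agent compound has self-accelerating decomposition temperature 39.7 °C, which is ≤ 55 °C, so it is Category SR (Self-Reactive).
Category SR net quantity: (three 22 g packs = 66 g) + (one 1.6 oz pack = 45.44 g) + (two 1.4 oz packs = 79.52 g) = 190.96 g.
190.96 g ≤ 250 g (passenger aircraft limit, Category SR) — within limit.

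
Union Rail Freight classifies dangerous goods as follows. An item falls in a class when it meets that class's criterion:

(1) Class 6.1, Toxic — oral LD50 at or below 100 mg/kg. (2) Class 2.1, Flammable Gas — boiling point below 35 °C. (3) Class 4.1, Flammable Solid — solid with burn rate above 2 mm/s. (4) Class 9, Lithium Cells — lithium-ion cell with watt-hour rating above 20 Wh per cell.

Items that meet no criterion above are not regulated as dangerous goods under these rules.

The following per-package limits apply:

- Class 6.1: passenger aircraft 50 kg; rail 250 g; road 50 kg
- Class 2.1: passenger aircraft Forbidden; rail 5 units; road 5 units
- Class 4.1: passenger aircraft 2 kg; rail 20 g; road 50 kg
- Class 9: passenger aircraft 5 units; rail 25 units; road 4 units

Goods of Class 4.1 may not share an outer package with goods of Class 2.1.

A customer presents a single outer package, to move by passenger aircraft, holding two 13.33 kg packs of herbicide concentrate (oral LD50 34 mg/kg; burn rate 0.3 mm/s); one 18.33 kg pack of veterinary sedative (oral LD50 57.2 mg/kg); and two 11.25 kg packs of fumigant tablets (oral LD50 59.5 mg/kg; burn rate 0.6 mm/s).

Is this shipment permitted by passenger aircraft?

Oral LD50 34 mg/kg meets the Class 6.1 criterion (Toxic), so the herbicide concentrate is Class 6.1.
With oral LD50 57.2 mg/kg (≤ 100 mg/kg), the veterinary sedative falls in Class 6.1.
With oral LD50 59.5 mg/kg (≤ 100 mg/kg), the fumigant tablets fall in Class 6.1.
Class 6.1 net quantity: (two 13.33 kg packs = 26.66 kg) + 18.33 kg + (two 11.25 kg packs = 22.5 kg) = 67.49 kg.
67.49 kg exceeds the passenger aircraft limit of 50 kg for Class 6.1.

No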